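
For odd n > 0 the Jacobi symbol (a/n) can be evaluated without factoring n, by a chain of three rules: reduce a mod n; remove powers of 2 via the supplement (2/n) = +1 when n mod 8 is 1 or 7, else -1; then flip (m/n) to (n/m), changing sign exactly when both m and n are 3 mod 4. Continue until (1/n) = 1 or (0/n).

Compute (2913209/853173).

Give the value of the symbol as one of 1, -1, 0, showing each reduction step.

1

(2913209/853173): 2913209 mod 853173 = 353690, so (2913209/853173) = (353690/853173)
factor out 2^1: 353690 = 2^1·176845; with 853173 mod 8 = 5, (2/853173) = -1; sign now -1; continue with (176845/853173)
flip (176845/853173) -> (853173/176845): both odd, 176845 mod 4 = 1, 853173 mod 4 = 1, so the flip contributes +1; sign now -1
(853173/176845): 853173 mod 176845 = 145793, so (853173/176845) = (145793/176845)
flip (145793/176845) -> (176845/145793): both odd, 145793 mod 4 = 1, 176845 mod 4 = 1, so the flip contributes +1; sign now -1
(176845/145793): 176845 mod 145793 = 31052, so (176845/145793) = (31052/145793)
factor out 2^2: 31052 = 2^2·7763; with 145793 mod 8 = 1, (2/145793) = +1; sign now -1; continue with (7763/145793)
flip (7763/145793) -> (145793/7763): both odd, 7763 mod 4 = 3, 145793 mod 4 = 1, so the flip contributes +1; sign now -1
(145793/7763): 145793 mod 7763 = 6059, so (145793/7763) = (6059/7763)
flip (6059/7763) -> (7763/6059): both odd, 6059 mod 4 = 3, 7763 mod 4 = 3, so the flip contributes -1; sign now +1
(7763/6059): 7763 mod 6059 = 1704, so (7763/6059) = (1704/6059)
factor out 2^3: 1704 = 2^3·213; with 6059 mod 8 = 3, (2/6059) = -1; sign now -1; continue with (213/6059)
flip (213/6059) -> (6059/213): both odd, 213 mod 4 = 1, 6059 mod 4 = 3, so the flip contributes +1; sign now -1
(6059/213): 6059 mod 213 = 95, so (6059/213) = (95/213)
flip (95/213) -> (213/95): both odd, 95 mod 4 = 3, 213 mod 4 = 1, so the flip contributes +1; sign now -1
(213/95): 213 mod 95 = 23, so (213/95) = (23/95)
flip (23/95) -> (95/23): both odd, 23 mod 4 = 3, 95 mod 4 = 3, so the flip contributes -1; sign now +1
(95/23): 95 mod 23 = 3, so (95/23) = (3/23)
flip (3/23) -> (23/3): both odd, 3 mod 4 = 3, 23 mod 4 = 3, so the flip contributes -1; sign now -1
(23/3): 23 mod 3 = 2, so (23/3) = (2/3)
factor out 2^1: 2 = 2^1·1; with 3 mod 8 = 3, (2/3) = -1; sign now +1; continue with (1/3)
reached (1/3) = 1, so the symbol is +1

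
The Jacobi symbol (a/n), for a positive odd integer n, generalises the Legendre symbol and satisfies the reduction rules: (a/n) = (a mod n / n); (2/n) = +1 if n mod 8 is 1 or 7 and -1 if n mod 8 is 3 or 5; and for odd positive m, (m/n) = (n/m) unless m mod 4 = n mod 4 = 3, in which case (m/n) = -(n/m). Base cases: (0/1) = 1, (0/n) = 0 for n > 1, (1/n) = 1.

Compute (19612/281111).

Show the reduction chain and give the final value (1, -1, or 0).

19612 = 2^2·4903; (2/281111) = +1 since 281111 mod 8 = 7, so (19612/281111) = (+1)^2·(4903/281111); sign now +1
reciprocity: (4903/281111) = -1·(281111/4903) since 4903 mod 4 = 3, 281111 mod 4 = 3; sign now -1
(281111/4903) = (1640/4903)   [reduce mod 4903]
1640 = 2^3·205; (2/4903) = +1 since 4903 mod 8 = 7, so (1640/4903) = (+1)^3·(205/4903); sign now -1
reciprocity: (205/4903) = +1·(4903/205) since 205 mod 4 = 1, 4903 mod 4 = 3; sign now -1
(4903/205) = (188/205)   [reduce mod 205]
188 = 2^2·47; (2/205) = -1 since 205 mod 8 = 5, so (188/205) = (-1)^2·(47/205); sign now -1
reciprocity: (47/205) = +1·(205/47) since 47 mod 4 = 3, 205 mod 4 = 1; sign now -1
(205/47) = (17/47)   [reduce mod 47]
reciprocity: (17/47) = +1·(47/17) since 17 mod 4 = 1, 47 mod 4 = 3; sign now -1
(47/17) = (13/17)   [reduce mod 17]
reciprocity: (13/17) = +1·(17/13) since 13 mod 4 = 1, 17 mod 4 = 1; sign now -1
(17/13) = (4/13)   [reduce mod 13]
4 = 2^2·1; (2/13) = -1 since 13 mod 8 = 5, so (4/13) = (-1)^2·(1/13); sign now -1
(1/13) = 1; final value = sign = -1

-1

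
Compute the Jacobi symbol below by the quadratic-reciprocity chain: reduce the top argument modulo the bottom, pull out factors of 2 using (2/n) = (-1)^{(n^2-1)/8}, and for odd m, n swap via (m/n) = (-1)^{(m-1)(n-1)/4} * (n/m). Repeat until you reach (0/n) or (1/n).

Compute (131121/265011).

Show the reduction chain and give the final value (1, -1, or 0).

reciprocity: (131121/265011) = +1·(265011/131121) since 131121 mod 4 = 1, 265011 mod 4 = 3; sign now +1
(265011/131121) = (2769/131121)   [reduce mod 131121]
reciprocity: (2769/131121) = +1·(131121/2769) since 2769 mod 4 = 1, 131121 mod 4 = 1; sign now +1
(131121/2769) = (978/2769)   [reduce mod 2769]
978 = 2^1·489; (2/2769) = +1 since 2769 mod 8 = 1, so (978/2769) = (+1)^1·(489/2769); sign now +1
reciprocity: (489/2769) = +1·(2769/489) since 489 mod 4 = 1, 2769 mod 4 = 1; sign now +1
(2769/489) = (324/489)   [reduce mod 489]
324 = 2^2·81; (2/489) = +1 since 489 mod 8 = 1, so (324/489) = (+1)^2·(81/489); sign now +1
reciprocity: (81/489) = +1·(489/81) since 81 mod 4 = 1, 489 mod 4 = 1; sign now +1
(489/81) = (3/81)   [reduce mod 81]
reciprocity: (3/81) = +1·(81/3) since 3 mod 4 = 3, 81 mod 4 = 1; sign now +1
(81/3) = (0/3)   [reduce mod 3]
(0/3) = 0   [gcd(a, n) > 1]; final value = 0

0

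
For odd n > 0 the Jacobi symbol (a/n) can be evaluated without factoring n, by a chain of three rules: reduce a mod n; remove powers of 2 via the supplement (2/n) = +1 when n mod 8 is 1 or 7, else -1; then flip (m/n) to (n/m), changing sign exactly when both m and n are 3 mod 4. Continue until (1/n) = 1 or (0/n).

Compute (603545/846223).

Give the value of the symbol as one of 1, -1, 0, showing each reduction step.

flip (603545/846223) -> (846223/603545): both odd, 603545 mod 4 = 1, 846223 mod 4 = 3, so the flip contributes +1; sign now +1
(846223/603545): 846223 mod 603545 = 242678, so (846223/603545) = (242678/603545)
factor out 2^1: 242678 = 2^1·121339; with 603545 mod 8 = 1, (2/603545) = +1; sign now +1; continue with (121339/603545)
flip (121339/603545) -> (603545/121339): both odd, 121339 mod 4 = 3, 603545 mod 4 = 1, so the flip contributes +1; sign now +1
(603545/121339): 603545 mod 121339 = 118189, so (603545/121339) = (118189/121339)
flip (118189/121339) -> (121339/118189): both odd, 118189 mod 4 = 1, 121339 mod 4 = 3, so the flip contributes +1; sign now +1
(121339/118189): 121339 mod 118189 = 3150, so (121339/118189) = (3150/118189)
factor out 2^1: 3150 = 2^1·1575; with 118189 mod 8 = 5, (2/118189) = -1; sign now -1; continue with (1575/118189)
flip (1575/118189) -> (118189/1575): both odd, 1575 mod 4 = 3, 118189 mod 4 = 1, so the flip contributes +1; sign now -1
(118189/1575): 118189 mod 1575 = 64, so (118189/1575) = (64/1575)
factor out 2^6: 64 = 2^6·1; with 1575 mod 8 = 7, (2/1575) = +1; sign now -1; continue with (1/1575)
reached (1/1575) = 1, so the symbol is -1

-1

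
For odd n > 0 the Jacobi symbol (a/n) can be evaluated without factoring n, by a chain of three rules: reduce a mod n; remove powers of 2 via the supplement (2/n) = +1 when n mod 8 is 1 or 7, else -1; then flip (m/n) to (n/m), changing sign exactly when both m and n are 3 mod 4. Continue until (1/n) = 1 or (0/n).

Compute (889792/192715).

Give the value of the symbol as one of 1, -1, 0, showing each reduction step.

1

(889792/192715): 889792 mod 192715 = 118932, so (889792/192715) = (118932/192715)
factor out 2^2: 118932 = 2^2·29733; with 192715 mod 8 = 3, (2/192715) = -1; sign now +1; continue with (29733/192715)
flip (29733/192715) -> (192715/29733): both odd, 29733 mod 4 = 1, 192715 mod 4 = 3, so the flip contributes +1; sign now +1
(192715/29733): 192715 mod 29733 = 14317, so (192715/29733) = (14317/29733)
flip (14317/29733) -> (29733/14317): both odd, 14317 mod 4 = 1, 29733 mod 4 = 1, so the flip contributes +1; sign now +1
(29733/14317): 29733 mod 14317 = 1099, so (29733/14317) = (1099/14317)
flip (1099/14317) -> (14317/1099): both odd, 1099 mod 4 = 3, 14317 mod 4 = 1, so the flip contributes +1; sign now +1
(14317/1099): 14317 mod 1099 = 30, so (14317/1099) = (30/1099)
factor out 2^1: 30 = 2^1·15; with 1099 mod 8 = 3, (2/1099) = -1; sign now -1; continue with (15/1099)
flip (15/1099) -> (1099/15): both odd, 15 mod 4 = 3, 1099 mod 4 = 3, so the flip contributes -1; sign now +1
(1099/15): 1099 mod 15 = 4, so (1099/15) = (4/15)
factor out 2^2: 4 = 2^2·1; with 15 mod 8 = 7, (2/15) = +1; sign now +1; continue with (1/15)
reached (1/15) = 1, so the symbol is +1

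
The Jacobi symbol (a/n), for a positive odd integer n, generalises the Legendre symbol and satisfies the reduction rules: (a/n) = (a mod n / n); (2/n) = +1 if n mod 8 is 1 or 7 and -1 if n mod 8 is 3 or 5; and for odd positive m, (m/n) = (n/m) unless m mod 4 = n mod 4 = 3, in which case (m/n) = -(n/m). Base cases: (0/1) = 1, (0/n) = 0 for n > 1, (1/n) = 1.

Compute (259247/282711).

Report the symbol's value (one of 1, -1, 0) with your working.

1

reciprocity: (259247/282711) = -1·(282711/259247) since 259247 mod 4 = 3, 282711 mod 4 = 3; sign now -1
(282711/259247) = (23464/259247)   [reduce mod 259247]
23464 = 2^3·2933; (2/259247) = +1 since 259247 mod 8 = 7, so (23464/259247) = (+1)^3·(2933/259247); sign now -1
reciprocity: (2933/259247) = +1·(259247/2933) since 2933 mod 4 = 1, 259247 mod 4 = 3; sign now -1
(259247/2933) = (1143/2933)   [reduce mod 2933]
reciprocity: (1143/2933) = +1·(2933/1143) since 1143 mod 4 = 3, 2933 mod 4 = 1; sign now -1
(2933/1143) = (647/1143)   [reduce mod 1143]
reciprocity: (647/1143) = -1·(1143/647) since 647 mod 4 = 3, 1143 mod 4 = 3; sign now +1
(1143/647) = (496/647)   [reduce mod 647]
496 = 2^4·31; (2/647) = +1 since 647 mod 8 = 7, so (496/647) = (+1)^4·(31/647); sign now +1
reciprocity: (31/647) = -1·(647/31) since 31 mod 4 = 3, 647 mod 4 = 3; sign now -1
(647/31) = (27/31)   [reduce mod 31]
reciprocity: (27/31) = -1·(31/27) since 27 mod 4 = 3, 31 mod 4 = 3; sign now +1
(31/27) = (4/27)   [reduce mod 27]
4 = 2^2·1; (2/27) = -1 since 27 mod 8 = 3, so (4/27) = (-1)^2·(1/27); sign now +1
(1/27) = 1; final value = sign = +1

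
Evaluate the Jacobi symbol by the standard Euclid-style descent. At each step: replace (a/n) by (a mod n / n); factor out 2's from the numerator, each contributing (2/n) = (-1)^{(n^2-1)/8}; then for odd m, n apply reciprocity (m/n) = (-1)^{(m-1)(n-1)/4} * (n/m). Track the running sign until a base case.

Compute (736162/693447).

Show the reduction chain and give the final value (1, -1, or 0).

1

(736162/693447): 736162 mod 693447 = 42715, so (736162/693447) = (42715/693447)
flip (42715/693447) -> (693447/42715): both odd, 42715 mod 4 = 3, 693447 mod 4 = 3, so the flip contributes -1; sign now -1
(693447/42715): 693447 mod 42715 = 10007, so (693447/42715) = (10007/42715)
flip (10007/42715) -> (42715/10007): both odd, 10007 mod 4 = 3, 42715 mod 4 = 3, so the flip contributes -1; sign now +1
(42715/10007): 42715 mod 10007 = 2687, so (42715/10007) = (2687/10007)
flip (2687/10007) -> (10007/2687): both odd, 2687 mod 4 = 3, 10007 mod 4 = 3, so the flip contributes -1; sign now -1
(10007/2687): 10007 mod 2687 = 1946, so (10007/2687) = (1946/2687)
factor out 2^1: 1946 = 2^1·973; with 2687 mod 8 = 7, (2/2687) = +1; sign now -1; continue with (973/2687)
flip (973/2687) -> (2687/973): both odd, 973 mod 4 = 1, 2687 mod 4 = 3, so the flip contributes +1; sign now -1
(2687/973): 2687 mod 973 = 741, so (2687/973) = (741/973)
flip (741/973) -> (973/741): both odd, 741 mod 4 = 1, 973 mod 4 = 1, so the flip contributes +1; sign now -1
(973/741): 973 mod 741 = 232, so (973/741) = (232/741)
factor out 2^3: 232 = 2^3·29; with 741 mod 8 = 5, (2/741) = -1; sign now +1; continue with (29/741)
flip (29/741) -> (741/29): both odd, 29 mod 4 = 1, 741 mod 4 = 1, so the flip contributes +1; sign now +1
(741/29): 741 mod 29 = 16, so (741/29) = (16/29)
factor out 2^4: 16 = 2^4·1; with 29 mod 8 = 5, (2/29) = -1; sign now +1; continue with (1/29)
reached (1/29) = 1, so the symbol is +1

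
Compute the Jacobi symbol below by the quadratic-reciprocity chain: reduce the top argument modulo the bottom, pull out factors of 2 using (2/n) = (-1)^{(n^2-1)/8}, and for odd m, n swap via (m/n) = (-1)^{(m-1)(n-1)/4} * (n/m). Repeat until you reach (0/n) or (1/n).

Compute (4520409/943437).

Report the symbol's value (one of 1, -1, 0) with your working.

0

(4520409/943437): 4520409 mod 943437 = 746661, so (4520409/943437) = (746661/943437)
flip (746661/943437) -> (943437/746661): both odd, 746661 mod 4 = 1, 943437 mod 4 = 1, so the flip contributes +1; sign now +1
(943437/746661): 943437 mod 746661 = 196776, so (943437/746661) = (196776/746661)
factor out 2^3: 196776 = 2^3·24597; with 746661 mod 8 = 5, (2/746661) = -1; sign now -1; continue with (24597/746661)
flip (24597/746661) -> (746661/24597): both odd, 24597 mod 4 = 1, 746661 mod 4 = 1, so the flip contributes +1; sign now -1
(746661/24597): 746661 mod 24597 = 8751, so (746661/24597) = (8751/24597)
flip (8751/24597) -> (24597/8751): both odd, 8751 mod 4 = 3, 24597 mod 4 = 1, so the flip contributes +1; sign now -1
(24597/8751): 24597 mod 8751 = 7095, so (24597/8751) = (7095/8751)
flip (7095/8751) -> (8751/7095): both odd, 7095 mod 4 = 3, 8751 mod 4 = 3, so the flip contributes -1; sign now +1
(8751/7095): 8751 mod 7095 = 1656, so (8751/7095) = (1656/7095)
factor out 2^3: 1656 = 2^3·207; with 7095 mod 8 = 7, (2/7095) = +1; sign now +1; continue with (207/7095)
flip (207/7095) -> (7095/207): both odd, 207 mod 4 = 3, 7095 mod 4 = 3, so the flip contributes -1; sign now -1
(7095/207): 7095 mod 207 = 57, so (7095/207) = (57/207)
flip (57/207) -> (207/57): both odd, 57 mod 4 = 1, 207 mod 4 = 3, so the flip contributes +1; sign now -1
(207/57): 207 mod 57 = 36, so (207/57) = (36/57)
factor out 2^2: 36 = 2^2·9; with 57 mod 8 = 1, (2/57) = +1; sign now -1; continue with (9/57)
flip (9/57) -> (57/9): both odd, 9 mod 4 = 1, 57 mod 4 = 1, so the flip contributes +1; sign now -1
(57/9): 57 mod 9 = 3, so (57/9) = (3/9)
flip (3/9) -> (9/3): both odd, 3 mod 4 = 3, 9 mod 4 = 1, so the flip contributes +1; sign now -1
(9/3): 9 mod 3 = 0, so (9/3) = (0/3)
reached (0/3); gcd(a, n) > 1, so (0/3) = 0 and the symbol is 0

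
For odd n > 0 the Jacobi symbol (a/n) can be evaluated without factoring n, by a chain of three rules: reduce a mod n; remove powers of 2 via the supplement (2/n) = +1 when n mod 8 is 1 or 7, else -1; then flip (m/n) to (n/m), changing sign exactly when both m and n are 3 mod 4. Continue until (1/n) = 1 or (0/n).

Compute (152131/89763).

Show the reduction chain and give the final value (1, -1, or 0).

(152131/89763): 152131 mod 89763 = 62368, so (152131/89763) = (62368/89763)
factor out 2^5: 62368 = 2^5·1949; with 89763 mod 8 = 3, (2/89763) = -1; sign now -1; continue with (1949/89763)
flip (1949/89763) -> (89763/1949): both odd, 1949 mod 4 = 1, 89763 mod 4 = 3, so the flip contributes +1; sign now -1
(89763/1949): 89763 mod 1949 = 109, so (89763/1949) = (109/1949)
flip (109/1949) -> (1949/109): both odd, 109 mod 4 = 1, 1949 mod 4 = 1, so the flip contributes +1; sign now -1
(1949/109): 1949 mod 109 = 96, so (1949/109) = (96/109)
factor out 2^5: 96 = 2^5·3; with 109 mod 8 = 5, (2/109) = -1; sign now +1; continue with (3/109)
flip (3/109) -> (109/3): both odd, 3 mod 4 = 3, 109 mod 4 = 1, so the flip contributes +1; sign now +1
(109/3): 109 mod 3 = 1, so (109/3) = (1/3)
reached (1/3) = 1, so the symbol is +1

1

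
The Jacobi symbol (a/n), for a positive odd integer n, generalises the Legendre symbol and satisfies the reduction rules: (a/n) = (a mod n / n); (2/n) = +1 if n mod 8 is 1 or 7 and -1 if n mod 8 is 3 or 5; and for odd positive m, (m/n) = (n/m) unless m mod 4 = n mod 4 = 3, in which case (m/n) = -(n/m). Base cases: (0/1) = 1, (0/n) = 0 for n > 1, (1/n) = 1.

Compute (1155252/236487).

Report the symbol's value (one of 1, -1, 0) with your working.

0

(1155252/236487): 1155252 mod 236487 = 209304, so (1155252/236487) = (209304/236487)
factor out 2^3: 209304 = 2^3·26163; with 236487 mod 8 = 7, (2/236487) = +1; sign now +1; continue with (26163/236487)
flip (26163/236487) -> (236487/26163): both odd, 26163 mod 4 = 3, 236487 mod 4 = 3, so the flip contributes -1; sign now -1
(236487/26163): 236487 mod 26163 = 1020, so (236487/26163) = (1020/26163)
factor out 2^2: 1020 = 2^2·255; with 26163 mod 8 = 3, (2/26163) = -1; sign now -1; continue with (255/26163)
flip (255/26163) -> (26163/255): both odd, 255 mod 4 = 3, 26163 mod 4 = 3, so the flip contributes -1; sign now +1
(26163/255): 26163 mod 255 = 153, so (26163/255) = (153/255)
flip (153/255) -> (255/153): both odd, 153 mod 4 = 1, 255 mod 4 = 3, so the flip contributes +1; sign now +1
(255/153): 255 mod 153 = 102, so (255/153) = (102/153)
factor out 2^1: 102 = 2^1·51; with 153 mod 8 = 1, (2/153) = +1; sign now +1; continue with (51/153)
flip (51/153) -> (153/51): both odd, 51 mod 4 = 3, 153 mod 4 = 1, so the flip contributes +1; sign now +1
(153/51): 153 mod 51 = 0, so (153/51) = (0/51)
reached (0/51); gcd(a, n) > 1, so (0/51) = 0 and the symbol is 0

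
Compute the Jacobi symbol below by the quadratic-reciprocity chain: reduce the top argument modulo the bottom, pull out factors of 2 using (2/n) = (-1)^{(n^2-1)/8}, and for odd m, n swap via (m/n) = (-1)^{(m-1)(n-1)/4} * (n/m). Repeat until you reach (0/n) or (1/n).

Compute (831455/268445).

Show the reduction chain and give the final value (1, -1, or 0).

0

(831455/268445) = (26120/268445)   [reduce mod 268445]
26120 = 2^3·3265; (2/268445) = -1 since 268445 mod 8 = 5, so (26120/268445) = (-1)^3·(3265/268445); sign now -1
reciprocity: (3265/268445) = +1·(268445/3265) since 3265 mod 4 = 1, 268445 mod 4 = 1; sign now -1
(268445/3265) = (715/3265)   [reduce mod 3265]
reciprocity: (715/3265) = +1·(3265/715) since 715 mod 4 = 3, 3265 mod 4 = 1; sign now -1
(3265/715) = (405/715)   [reduce mod 715]
reciprocity: (405/715) = +1·(715/405) since 405 mod 4 = 1, 715 mod 4 = 3; sign now -1
(715/405) = (310/405)   [reduce mod 405]
310 = 2^1·155; (2/405) = -1 since 405 mod 8 = 5, so (310/405) = (-1)^1·(155/405); sign now +1
reciprocity: (155/405) = +1·(405/155) since 155 mod 4 = 3, 405 mod 4 = 1; sign now +1
(405/155) = (95/155)   [reduce mod 155]
reciprocity: (95/155) = -1·(155/95) since 95 mod 4 = 3, 155 mod 4 = 3; sign now -1
(155/95) = (60/95)   [reduce mod 95]
60 = 2^2·15; (2/95) = +1 since 95 mod 8 = 7, so (60/95) = (+1)^2·(15/95); sign now -1
reciprocity: (15/95) = -1·(95/15) since 15 mod 4 = 3, 95 mod 4 = 3; sign now +1
(95/15) = (5/15)   [reduce mod 15]
reciprocity: (5/15) = +1·(15/5) since 5 mod 4 = 1, 15 mod 4 = 3; sign now +1
(15/5) = (0/5)   [reduce mod 5]
(0/5) = 0   [gcd(a, n) > 1]; final value = 0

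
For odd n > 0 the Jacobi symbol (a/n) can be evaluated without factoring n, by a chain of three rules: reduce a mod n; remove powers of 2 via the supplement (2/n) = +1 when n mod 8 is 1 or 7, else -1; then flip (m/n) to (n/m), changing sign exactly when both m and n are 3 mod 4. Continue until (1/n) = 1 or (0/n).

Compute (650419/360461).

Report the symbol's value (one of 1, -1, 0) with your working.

-1

(650419/360461) = (289958/360461)   [reduce mod 360461]
289958 = 2^1·144979; (2/360461) = -1 since 360461 mod 8 = 5, so (289958/360461) = (-1)^1·(144979/360461); sign now -1
reciprocity: (144979/360461) = +1·(360461/144979) since 144979 mod 4 = 3, 360461 mod 4 = 1; sign now -1
(360461/144979) = (70503/144979)   [reduce mod 144979]
reciprocity: (70503/144979) = -1·(144979/70503) since 70503 mod 4 = 3, 144979 mod 4 = 3; sign now +1
(144979/70503) = (3973/70503)   [reduce mod 70503]
reciprocity: (3973/70503) = +1·(70503/3973) since 3973 mod 4 = 1, 70503 mod 4 = 3; sign now +1
(70503/3973) = (2962/3973)   [reduce mod 3973]
2962 = 2^1·1481; (2/3973) = -1 since 3973 mod 8 = 5, so (2962/3973) = (-1)^1·(1481/3973); sign now -1
reciprocity: (1481/3973) = +1·(3973/1481) since 1481 mod 4 = 1, 3973 mod 4 = 1; sign now -1
(3973/1481) = (1011/1481)   [reduce mod 1481]
reciprocity: (1011/1481) = +1·(1481/1011) since 1011 mod 4 = 3, 1481 mod 4 = 1; sign now -1
(1481/1011) = (470/1011)   [reduce mod 1011]
470 = 2^1·235; (2/1011) = -1 since 1011 mod 8 = 3, so (470/1011) = (-1)^1·(235/1011); sign now +1
reciprocity: (235/1011) = -1·(1011/235) since 235 mod 4 = 3, 1011 mod 4 = 3; sign now -1
(1011/235) = (71/235)   [reduce mod 235]
reciprocity: (71/235) = -1·(235/71) since 71 mod 4 = 3, 235 mod 4 = 3; sign now +1
(235/71) = (22/71)   [reduce mod 71]
22 = 2^1·11; (2/71) = +1 since 71 mod 8 = 7, so (22/71) = (+1)^1·(11/71); sign now +1
reciprocity: (11/71) = -1·(71/11) since 11 mod 4 = 3, 71 mod 4 = 3; sign now -1
(71/11) = (5/11)   [reduce mod 11]
reciprocity: (5/11) = +1·(11/5) since 5 mod 4 = 1, 11 mod 4 = 3; sign now -1
(11/5) = (1/5)   [reduce mod 5]
(1/5) = 1; final value = sign = -1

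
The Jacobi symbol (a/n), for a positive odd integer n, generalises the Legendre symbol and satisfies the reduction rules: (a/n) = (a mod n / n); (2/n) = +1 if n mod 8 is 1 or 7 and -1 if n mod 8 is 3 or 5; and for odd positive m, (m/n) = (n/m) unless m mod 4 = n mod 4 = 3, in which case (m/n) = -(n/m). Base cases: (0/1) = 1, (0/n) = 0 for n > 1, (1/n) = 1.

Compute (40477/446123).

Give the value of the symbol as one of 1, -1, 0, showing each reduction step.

1

flip (40477/446123) -> (446123/40477): both odd, 40477 mod 4 = 1, 446123 mod 4 = 3, so the flip contributes +1; sign now +1
(446123/40477): 446123 mod 40477 = 876, so (446123/40477) = (876/40477)
factor out 2^2: 876 = 2^2·219; with 40477 mod 8 = 5, (2/40477) = -1; sign now +1; continue with (219/40477)
flip (219/40477) -> (40477/219): both odd, 219 mod 4 = 3, 40477 mod 4 = 1, so the flip contributes +1; sign now +1
(40477/219): 40477 mod 219 = 181, so (40477/219) = (181/219)
flip (181/219) -> (219/181): both odd, 181 mod 4 = 1, 219 mod 4 = 3, so the flip contributes +1; sign now +1
(219/181): 219 mod 181 = 38, so (219/181) = (38/181)
factor out 2^1: 38 = 2^1·19; with 181 mod 8 = 5, (2/181) = -1; sign now -1; continue with (19/181)
flip (19/181) -> (181/19): both odd, 19 mod 4 = 3, 181 mod 4 = 1, so the flip contributes +1; sign now -1
(181/19): 181 mod 19 = 10, so (181/19) = (10/19)
factor out 2^1: 10 = 2^1·5; with 19 mod 8 = 3, (2/19) = -1; sign now +1; continue with (5/19)
flip (5/19) -> (19/5): both odd, 5 mod 4 = 1, 19 mod 4 = 3, so the flip contributes +1; sign now +1
(19/5): 19 mod 5 = 4, so (19/5) = (4/5)
factor out 2^2: 4 = 2^2·1; with 5 mod 8 = 5, (2/5) = -1; sign now +1; continue with (1/5)
reached (1/5) = 1, so the symbol is +1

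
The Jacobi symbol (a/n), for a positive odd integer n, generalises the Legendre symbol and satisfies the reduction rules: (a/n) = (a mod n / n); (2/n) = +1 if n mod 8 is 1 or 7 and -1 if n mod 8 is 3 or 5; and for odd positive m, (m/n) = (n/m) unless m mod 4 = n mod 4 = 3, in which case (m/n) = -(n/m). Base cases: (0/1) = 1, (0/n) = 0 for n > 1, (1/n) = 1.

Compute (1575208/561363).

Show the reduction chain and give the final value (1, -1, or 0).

-1

(1575208/561363): 1575208 mod 561363 = 452482, so (1575208/561363) = (452482/561363)
factor out 2^1: 452482 = 2^1·226241; with 561363 mod 8 = 3, (2/561363) = -1; sign now -1; continue with (226241/561363)
flip (226241/561363) -> (561363/226241): both odd, 226241 mod 4 = 1, 561363 mod 4 = 3, so the flip contributes +1; sign now -1
(561363/226241): 561363 mod 226241 = 108881, so (561363/226241) = (108881/226241)
flip (108881/226241) -> (226241/108881): both odd, 108881 mod 4 = 1, 226241 mod 4 = 1, so the flip contributes +1; sign now -1
(226241/108881): 226241 mod 108881 = 8479, so (226241/108881) = (8479/108881)
flip (8479/108881) -> (108881/8479): both odd, 8479 mod 4 = 3, 108881 mod 4 = 1, so the flip contributes +1; sign now -1
(108881/8479): 108881 mod 8479 = 7133, so (108881/8479) = (7133/8479)
flip (7133/8479) -> (8479/7133): both odd, 7133 mod 4 = 1, 8479 mod 4 = 3, so the flip contributes +1; sign now -1
(8479/7133): 8479 mod 7133 = 1346, so (8479/7133) = (1346/7133)
factor out 2^1: 1346 = 2^1·673; with 7133 mod 8 = 5, (2/7133) = -1; sign now +1; continue with (673/7133)
flip (673/7133) -> (7133/673): both odd, 673 mod 4 = 1, 7133 mod 4 = 1, so the flip contributes +1; sign now +1
(7133/673): 7133 mod 673 = 403, so (7133/673) = (403/673)
flip (403/673) -> (673/403): both odd, 403 mod 4 = 3, 673 mod 4 = 1, so the flip contributes +1; sign now +1
(673/403): 673 mod 403 = 270, so (673/403) = (270/403)
factor out 2^1: 270 = 2^1·135; with 403 mod 8 = 3, (2/403) = -1; sign now -1; continue with (135/403)
flip (135/403) -> (403/135): both odd, 135 mod 4 = 3, 403 mod 4 = 3, so the flip contributes -1; sign now +1
(403/135): 403 mod 135 = 133, so (403/135) = (133/135)
flip (133/135) -> (135/133): both odd, 133 mod 4 = 1, 135 mod 4 = 3, so the flip contributes +1; sign now +1
(135/133): 135 mod 133 = 2, so (135/133) = (2/133)
factor out 2^1: 2 = 2^1·1; with 133 mod 8 = 5, (2/133) = -1; sign now -1; continue with (1/133)
reached (1/133) = 1, so the symbol is -1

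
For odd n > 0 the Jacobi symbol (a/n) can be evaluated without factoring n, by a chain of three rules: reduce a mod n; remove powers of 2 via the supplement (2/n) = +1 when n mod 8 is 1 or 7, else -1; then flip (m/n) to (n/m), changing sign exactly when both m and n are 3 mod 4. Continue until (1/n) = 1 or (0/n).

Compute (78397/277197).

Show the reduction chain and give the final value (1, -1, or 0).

-1

flip (78397/277197) -> (277197/78397): both odd, 78397 mod 4 = 1, 277197 mod 4 = 1, so the flip contributes +1; sign now +1
(277197/78397): 277197 mod 78397 = 42006, so (277197/78397) = (42006/78397)
factor out 2^1: 42006 = 2^1·21003; with 78397 mod 8 = 5, (2/78397) = -1; sign now -1; continue with (21003/78397)
flip (21003/78397) -> (78397/21003): both odd, 21003 mod 4 = 3, 78397 mod 4 = 1, so the flip contributes +1; sign now -1
(78397/21003): 78397 mod 21003 = 15388, so (78397/21003) = (15388/21003)
factor out 2^2: 15388 = 2^2·3847; with 21003 mod 8 = 3, (2/21003) = -1; sign now -1; continue with (3847/21003)
flip (3847/21003) -> (21003/3847): both odd, 3847 mod 4 = 3, 21003 mod 4 = 3, so the flip contributes -1; sign now +1
(21003/3847): 21003 mod 3847 = 1768, so (21003/3847) = (1768/3847)
factor out 2^3: 1768 = 2^3·221; with 3847 mod 8 = 7, (2/3847) = +1; sign now +1; continue with (221/3847)
flip (221/3847) -> (3847/221): both odd, 221 mod 4 = 1, 3847 mod 4 = 3, so the flip contributes +1; sign now +1
(3847/221): 3847 mod 221 = 90, so (3847/221) = (90/221)
factor out 2^1: 90 = 2^1·45; with 221 mod 8 = 5, (2/221) = -1; sign now -1; continue with (45/221)
flip (45/221) -> (221/45): both odd, 45 mod 4 = 1, 221 mod 4 = 1, so the flip contributes +1; sign now -1
(221/45): 221 mod 45 = 41, so (221/45) = (41/45)
flip (41/45) -> (45/41): both odd, 41 mod 4 = 1, 45 mod 4 = 1, so the flip contributes +1; sign now -1
(45/41): 45 mod 41 = 4, so (45/41) = (4/41)
factor out 2^2: 4 = 2^2·1; with 41 mod 8 = 1, (2/41) = +1; sign now -1; continue with (1/41)
reached (1/41) = 1, so the symbol is -1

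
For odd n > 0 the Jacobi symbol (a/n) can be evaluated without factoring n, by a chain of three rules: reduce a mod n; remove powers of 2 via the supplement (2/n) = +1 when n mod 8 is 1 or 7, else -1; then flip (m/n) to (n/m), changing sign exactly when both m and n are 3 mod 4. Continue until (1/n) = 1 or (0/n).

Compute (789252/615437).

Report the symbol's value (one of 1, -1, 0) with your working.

(789252/615437): 789252 mod 615437 = 173815, so (789252/615437) = (173815/615437)
flip (173815/615437) -> (615437/173815): both odd, 173815 mod 4 = 3, 615437 mod 4 = 1, so the flip contributes +1; sign now +1
(615437/173815): 615437 mod 173815 = 93992, so (615437/173815) = (93992/173815)
factor out 2^3: 93992 = 2^3·11749; with 173815 mod 8 = 7, (2/173815) = +1; sign now +1; continue with (11749/173815)
flip (11749/173815) -> (173815/11749): both odd, 11749 mod 4 = 1, 173815 mod 4 = 3, so the flip contributes +1; sign now +1
(173815/11749): 173815 mod 11749 = 9329, so (173815/11749) = (9329/11749)
flip (9329/11749) -> (11749/9329): both odd, 9329 mod 4 = 1, 11749 mod 4 = 1, so the flip contributes +1; sign now +1
(11749/9329): 11749 mod 9329 = 2420, so (11749/9329) = (2420/9329)
factor out 2^2: 2420 = 2^2·605; with 9329 mod 8 = 1, (2/9329) = +1; sign now +1; continue with (605/9329)
flip (605/9329) -> (9329/605): both odd, 605 mod 4 = 1, 9329 mod 4 = 1, so the flip contributes +1; sign now +1
(9329/605): 9329 mod 605 = 254, so (9329/605) = (254/605)
factor out 2^1: 254 = 2^1·127; with 605 mod 8 = 5, (2/605) = -1; sign now -1; continue with (127/605)
flip (127/605) -> (605/127): both odd, 127 mod 4 = 3, 605 mod 4 = 1, so the flip contributes +1; sign now -1
(605/127): 605 mod 127 = 97, so (605/127) = (97/127)
flip (97/127) -> (127/97): both odd, 97 mod 4 = 1, 127 mod 4 = 3, so the flip contributes +1; sign now -1
(127/97): 127 mod 97 = 30, so (127/97) = (30/97)
factor out 2^1: 30 = 2^1·15; with 97 mod 8 = 1, (2/97) = +1; sign now -1; continue with (15/97)
flip (15/97) -> (97/15): both odd, 15 mod 4 = 3, 97 mod 4 = 1, so the flip contributes +1; sign now -1
(97/15): 97 mod 15 = 7, so (97/15) = (7/15)
flip (7/15) -> (15/7): both odd, 7 mod 4 = 3, 15 mod 4 = 3, so the flip contributes -1; sign now +1
(15/7): 15 mod 7 = 1, so (15/7) = (1/7)
reached (1/7) = 1, so the symbol is +1

1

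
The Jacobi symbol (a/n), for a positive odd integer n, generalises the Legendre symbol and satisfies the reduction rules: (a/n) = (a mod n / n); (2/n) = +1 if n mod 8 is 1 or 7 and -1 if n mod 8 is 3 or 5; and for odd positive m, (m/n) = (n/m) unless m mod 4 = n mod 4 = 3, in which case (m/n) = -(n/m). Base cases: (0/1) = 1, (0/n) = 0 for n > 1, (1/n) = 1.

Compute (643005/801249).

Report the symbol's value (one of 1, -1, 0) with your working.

reciprocity: (643005/801249) = +1·(801249/643005) since 643005 mod 4 = 1, 801249 mod 4 = 1; sign now +1
(801249/643005) = (158244/643005)   [reduce mod 643005]
158244 = 2^2·39561; (2/643005) = -1 since 643005 mod 8 = 5, so (158244/643005) = (-1)^2·(39561/643005); sign now +1
reciprocity: (39561/643005) = +1·(643005/39561) since 39561 mod 4 = 1, 643005 mod 4 = 1; sign now +1
(643005/39561) = (10029/39561)   [reduce mod 39561]
reciprocity: (10029/39561) = +1·(39561/10029) since 10029 mod 4 = 1, 39561 mod 4 = 1; sign now +1
(39561/10029) = (9474/10029)   [reduce mod 10029]
9474 = 2^1·4737; (2/10029) = -1 since 10029 mod 8 = 5, so (9474/10029) = (-1)^1·(4737/10029); sign now -1
reciprocity: (4737/10029) = +1·(10029/4737) since 4737 mod 4 = 1, 10029 mod 4 = 1; sign now -1
(10029/4737) = (555/4737)   [reduce mod 4737]
reciprocity: (555/4737) = +1·(4737/555) since 555 mod 4 = 3, 4737 mod 4 = 1; sign now -1
(4737/555) = (297/555)   [reduce mod 555]
reciprocity: (297/555) = +1·(555/297) since 297 mod 4 = 1, 555 mod 4 = 3; sign now -1
(555/297) = (258/297)   [reduce mod 297]
258 = 2^1·129; (2/297) = +1 since 297 mod 8 = 1, so (258/297) = (+1)^1·(129/297); sign now -1
reciprocity: (129/297) = +1·(297/129) since 129 mod 4 = 1, 297 mod 4 = 1; sign now -1
(297/129) = (39/129)   [reduce mod 129]
reciprocity: (39/129) = +1·(129/39) since 39 mod 4 = 3, 129 mod 4 = 1; sign now -1
(129/39) = (12/39)   [reduce mod 39]
12 = 2^2·3; (2/39) = +1 since 39 mod 8 = 7, so (12/39) = (+1)^2·(3/39); sign now -1
reciprocity: (3/39) = -1·(39/3) since 3 mod 4 = 3, 39 mod 4 = 3; sign now +1
(39/3) = (0/3)   [reduce mod 3]
(0/3) = 0   [gcd(a, n) > 1]; final value = 0

0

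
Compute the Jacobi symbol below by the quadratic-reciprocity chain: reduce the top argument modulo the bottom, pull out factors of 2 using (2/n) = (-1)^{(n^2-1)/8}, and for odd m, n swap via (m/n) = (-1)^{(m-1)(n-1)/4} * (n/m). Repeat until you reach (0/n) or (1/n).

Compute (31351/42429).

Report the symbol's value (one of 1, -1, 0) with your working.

reciprocity: (31351/42429) = +1·(42429/31351) since 31351 mod 4 = 3, 42429 mod 4 = 1; sign now +1
(42429/31351) = (11078/31351)   [reduce mod 31351]
11078 = 2^1·5539; (2/31351) = +1 since 31351 mod 8 = 7, so (11078/31351) = (+1)^1·(5539/31351); sign now +1
reciprocity: (5539/31351) = -1·(31351/5539) since 5539 mod 4 = 3, 31351 mod 4 = 3; sign now -1
(31351/5539) = (3656/5539)   [reduce mod 5539]
3656 = 2^3·457; (2/5539) = -1 since 5539 mod 8 = 3, so (3656/5539) = (-1)^3·(457/5539); sign now +1
reciprocity: (457/5539) = +1·(5539/457) since 457 mod 4 = 1, 5539 mod 4 = 3; sign now +1
(5539/457) = (55/457)   [reduce mod 457]
reciprocity: (55/457) = +1·(457/55) since 55 mod 4 = 3, 457 mod 4 = 1; sign now +1
(457/55) = (17/55)   [reduce mod 55]
reciprocity: (17/55) = +1·(55/17) since 17 mod 4 = 1, 55 mod 4 = 3; sign now +1
(55/17) = (4/17)   [reduce mod 17]
4 = 2^2·1; (2/17) = +1 since 17 mod 8 = 1, so (4/17) = (+1)^2·(1/17); sign now +1
(1/17) = 1; final value = sign = +1

1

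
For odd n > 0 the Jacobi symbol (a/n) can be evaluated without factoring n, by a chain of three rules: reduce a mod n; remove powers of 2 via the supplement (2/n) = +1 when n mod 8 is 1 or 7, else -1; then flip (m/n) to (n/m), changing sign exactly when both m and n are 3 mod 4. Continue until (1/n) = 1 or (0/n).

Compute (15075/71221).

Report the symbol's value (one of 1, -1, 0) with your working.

0

reciprocity: (15075/71221) = +1·(71221/15075) since 15075 mod 4 = 3, 71221 mod 4 = 1; sign now +1
(71221/15075) = (10921/15075)   [reduce mod 15075]
reciprocity: (10921/15075) = +1·(15075/10921) since 10921 mod 4 = 1, 15075 mod 4 = 3; sign now +1
(15075/10921) = (4154/10921)   [reduce mod 10921]
4154 = 2^1·2077; (2/10921) = +1 since 10921 mod 8 = 1, so (4154/10921) = (+1)^1·(2077/10921); sign now +1
reciprocity: (2077/10921) = +1·(10921/2077) since 2077 mod 4 = 1, 10921 mod 4 = 1; sign now +1
(10921/2077) = (536/2077)   [reduce mod 2077]
536 = 2^3·67; (2/2077) = -1 since 2077 mod 8 = 5, so (536/2077) = (-1)^3·(67/2077); sign now -1
reciprocity: (67/2077) = +1·(2077/67) since 67 mod 4 = 3, 2077 mod 4 = 1; sign now -1
(2077/67) = (0/67)   [reduce mod 67]
(0/67) = 0   [gcd(a, n) > 1]; final value = 0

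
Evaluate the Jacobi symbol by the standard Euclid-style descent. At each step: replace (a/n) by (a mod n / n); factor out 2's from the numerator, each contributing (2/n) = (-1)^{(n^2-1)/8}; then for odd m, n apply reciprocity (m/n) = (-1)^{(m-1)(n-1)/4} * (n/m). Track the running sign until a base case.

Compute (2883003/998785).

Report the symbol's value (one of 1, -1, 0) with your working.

-1

(2883003/998785): 2883003 mod 998785 = 885433, so (2883003/998785) = (885433/998785)
flip (885433/998785) -> (998785/885433): both odd, 885433 mod 4 = 1, 998785 mod 4 = 1, so the flip contributes +1; sign now +1
(998785/885433): 998785 mod 885433 = 113352, so (998785/885433) = (113352/885433)
factor out 2^3: 113352 = 2^3·14169; with 885433 mod 8 = 1, (2/885433) = +1; sign now +1; continue with (14169/885433)
flip (14169/885433) -> (885433/14169): both odd, 14169 mod 4 = 1, 885433 mod 4 = 1, so the flip contributes +1; sign now +1
(885433/14169): 885433 mod 14169 = 6955, so (885433/14169) = (6955/14169)
flip (6955/14169) -> (14169/6955): both odd, 6955 mod 4 = 3, 14169 mod 4 = 1, so the flip contributes +1; sign now +1
(14169/6955): 14169 mod 6955 = 259, so (14169/6955) = (259/6955)
flip (259/6955) -> (6955/259): both odd, 259 mod 4 = 3, 6955 mod 4 = 3, so the flip contributes -1; sign now -1
(6955/259): 6955 mod 259 = 221, so (6955/259) = (221/259)
flip (221/259) -> (259/221): both odd, 221 mod 4 = 1, 259 mod 4 = 3, so the flip contributes +1; sign now -1
(259/221): 259 mod 221 = 38, so (259/221) = (38/221)
factor out 2^1: 38 = 2^1·19; with 221 mod 8 = 5, (2/221) = -1; sign now +1; continue with (19/221)
flip (19/221) -> (221/19): both odd, 19 mod 4 = 3, 221 mod 4 = 1, so the flip contributes +1; sign now +1
(221/19): 221 mod 19 = 12, so (221/19) = (12/19)
factor out 2^2: 12 = 2^2·3; with 19 mod 8 = 3, (2/19) = -1; sign now +1; continue with (3/19)
flip (3/19) -> (19/3): both odd, 3 mod 4 = 3, 19 mod 4 = 3, so the flip contributes -1; sign now -1
(19/3): 19 mod 3 = 1, so (19/3) = (1/3)
reached (1/3) = 1, so the symbol is -1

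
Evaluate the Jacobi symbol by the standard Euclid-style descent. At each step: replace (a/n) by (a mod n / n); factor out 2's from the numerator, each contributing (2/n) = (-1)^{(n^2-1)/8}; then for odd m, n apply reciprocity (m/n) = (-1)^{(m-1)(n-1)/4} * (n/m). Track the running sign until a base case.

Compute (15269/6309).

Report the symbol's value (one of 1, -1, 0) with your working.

(15269/6309) = (2651/6309)   [reduce mod 6309]
reciprocity: (2651/6309) = +1·(6309/2651) since 2651 mod 4 = 3, 6309 mod 4 = 1; sign now +1
(6309/2651) = (1007/2651)   [reduce mod 2651]
reciprocity: (1007/2651) = -1·(2651/1007) since 1007 mod 4 = 3, 2651 mod 4 = 3; sign now -1
(2651/1007) = (637/1007)   [reduce mod 1007]
reciprocity: (637/1007) = +1·(1007/637) since 637 mod 4 = 1, 1007 mod 4 = 3; sign now -1
(1007/637) = (370/637)   [reduce mod 637]
370 = 2^1·185; (2/637) = -1 since 637 mod 8 = 5, so (370/637) = (-1)^1·(185/637); sign now +1
reciprocity: (185/637) = +1·(637/185) since 185 mod 4 = 1, 637 mod 4 = 1; sign now +1
(637/185) = (82/185)   [reduce mod 185]
82 = 2^1·41; (2/185) = +1 since 185 mod 8 = 1, so (82/185) = (+1)^1·(41/185); sign now +1
reciprocity: (41/185) = +1·(185/41) since 41 mod 4 = 1, 185 mod 4 = 1; sign now +1
(185/41) = (21/41)   [reduce mod 41]
reciprocity: (21/41) = +1·(41/21) since 21 mod 4 = 1, 41 mod 4 = 1; sign now +1
(41/21) = (20/21)   [reduce mod 21]
20 = 2^2·5; (2/21) = -1 since 21 mod 8 = 5, so (20/21) = (-1)^2·(5/21); sign now +1
reciprocity: (5/21) = +1·(21/5) since 5 mod 4 = 1, 21 mod 4 = 1; sign now +1
(21/5) = (1/5)   [reduce mod 5]
(1/5) = 1; final value = sign = +1

1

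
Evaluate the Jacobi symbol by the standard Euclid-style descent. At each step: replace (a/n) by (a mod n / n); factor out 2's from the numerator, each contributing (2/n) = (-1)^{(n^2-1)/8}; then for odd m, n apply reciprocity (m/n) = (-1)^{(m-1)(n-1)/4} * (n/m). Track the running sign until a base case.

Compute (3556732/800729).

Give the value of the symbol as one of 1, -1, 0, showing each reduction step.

(3556732/800729): 3556732 mod 800729 = 353816, so (3556732/800729) = (353816/800729)
factor out 2^3: 353816 = 2^3·44227; with 800729 mod 8 = 1, (2/800729) = +1; sign now +1; continue with (44227/800729)
flip (44227/800729) -> (800729/44227): both odd, 44227 mod 4 = 3, 800729 mod 4 = 1, so the flip contributes +1; sign now +1
(800729/44227): 800729 mod 44227 = 4643, so (800729/44227) = (4643/44227)
flip (4643/44227) -> (44227/4643): both odd, 4643 mod 4 = 3, 44227 mod 4 = 3, so the flip contributes -1; sign now -1
(44227/4643): 44227 mod 4643 = 2440, so (44227/4643) = (2440/4643)
factor out 2^3: 2440 = 2^3·305; with 4643 mod 8 = 3, (2/4643) = -1; sign now +1; continue with (305/4643)
flip (305/4643) -> (4643/305): both odd, 305 mod 4 = 1, 4643 mod 4 = 3, so the flip contributes +1; sign now +1
(4643/305): 4643 mod 305 = 68, so (4643/305) = (68/305)
factor out 2^2: 68 = 2^2·17; with 305 mod 8 = 1, (2/305) = +1; sign now +1; continue with (17/305)
flip (17/305) -> (305/17): both odd, 17 mod 4 = 1, 305 mod 4 = 1, so the flip contributes +1; sign now +1
(305/17): 305 mod 17 = 16, so (305/17) = (16/17)
factor out 2^4: 16 = 2^4·1; with 17 mod 8 = 1, (2/17) = +1; sign now +1; continue with (1/17)
reached (1/17) = 1, so the symbol is +1

1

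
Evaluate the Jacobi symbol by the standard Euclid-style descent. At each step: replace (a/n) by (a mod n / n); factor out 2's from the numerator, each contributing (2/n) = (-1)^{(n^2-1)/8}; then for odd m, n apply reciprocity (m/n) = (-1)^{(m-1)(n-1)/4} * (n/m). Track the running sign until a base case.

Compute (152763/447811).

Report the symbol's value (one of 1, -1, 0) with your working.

0

flip (152763/447811) -> (447811/152763): both odd, 152763 mod 4 = 3, 447811 mod 4 = 3, so the flip contributes -1; sign now -1
(447811/152763): 447811 mod 152763 = 142285, so (447811/152763) = (142285/152763)
flip (142285/152763) -> (152763/142285): both odd, 142285 mod 4 = 1, 152763 mod 4 = 3, so the flip contributes +1; sign now -1
(152763/142285): 152763 mod 142285 = 10478, so (152763/142285) = (10478/142285)
factor out 2^1: 10478 = 2^1·5239; with 142285 mod 8 = 5, (2/142285) = -1; sign now +1; continue with (5239/142285)
flip (5239/142285) -> (142285/5239): both odd, 5239 mod 4 = 3, 142285 mod 4 = 1, so the flip contributes +1; sign now +1
(142285/5239): 142285 mod 5239 = 832, so (142285/5239) = (832/5239)
factor out 2^6: 832 = 2^6·13; with 5239 mod 8 = 7, (2/5239) = +1; sign now +1; continue with (13/5239)
flip (13/5239) -> (5239/13): both odd, 13 mod 4 = 1, 5239 mod 4 = 3, so the flip contributes +1; sign now +1
(5239/13): 5239 mod 13 = 0, so (5239/13) = (0/13)
reached (0/13); gcd(a, n) > 1, so (0/13) = 0 and the symbol is 0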